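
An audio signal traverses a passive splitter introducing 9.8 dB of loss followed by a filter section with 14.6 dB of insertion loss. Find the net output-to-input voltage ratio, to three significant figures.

0.0603

Net gain = (−9.8) + (−14.6) = -24.4 dB.
Voltage ratio = 10^(-24.4/20) = 0.0603.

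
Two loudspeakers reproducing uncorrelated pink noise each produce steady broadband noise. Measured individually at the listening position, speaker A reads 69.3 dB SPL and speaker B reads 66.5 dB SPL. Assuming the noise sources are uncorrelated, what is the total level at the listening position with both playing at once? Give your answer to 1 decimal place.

Incoherent sources sum as intensities:
L_total = 10·log₁₀(10^(69.3/10) + 10^(66.5/10)) = 10·log₁₀(12980000) = 71.1 dB SPL.

71.1 dB SPL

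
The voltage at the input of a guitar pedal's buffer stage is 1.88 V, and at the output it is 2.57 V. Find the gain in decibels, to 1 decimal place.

For a voltage ratio, dB = 20·log₁₀(V₂/V₁).
20·log₁₀(2.57/1.88) = 20·log₁₀(1.367) = 2.7 dB.

2.7 dB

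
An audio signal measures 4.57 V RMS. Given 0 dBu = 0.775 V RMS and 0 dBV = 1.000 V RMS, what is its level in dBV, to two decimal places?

+13.20 dBV

dBV = 20·log₁₀(V / 1.000 V).
20·log₁₀(4.57/1.000) = +13.20 dBV.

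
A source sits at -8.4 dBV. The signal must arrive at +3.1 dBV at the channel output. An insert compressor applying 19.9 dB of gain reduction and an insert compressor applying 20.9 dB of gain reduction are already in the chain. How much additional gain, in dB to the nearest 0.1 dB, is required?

The required make-up gain is the shortfall in the dB sum.
G = +3.1 − (-8.4) + 19.9 + 20.9 = 52.3 dB.

52.3 dB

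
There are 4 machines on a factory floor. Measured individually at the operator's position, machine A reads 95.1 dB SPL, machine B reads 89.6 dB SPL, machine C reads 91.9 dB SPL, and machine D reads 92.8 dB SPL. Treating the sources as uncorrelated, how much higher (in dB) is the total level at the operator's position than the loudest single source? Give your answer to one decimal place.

3.7 dB

Incoherent sources sum as intensities:
L_total = 10·log₁₀(10^(95.1/10) + 10^(89.6/10) + 10^(91.9/10) + 10^(92.8/10)) = 98.81 dB SPL.
Excess over the loudest (95.1 dB): 98.81 − 95.1 = 3.7 dB.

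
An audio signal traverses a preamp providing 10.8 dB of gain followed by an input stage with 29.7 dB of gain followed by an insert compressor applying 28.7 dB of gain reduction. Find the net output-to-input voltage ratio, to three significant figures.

3.89

Net gain = 10.8 + 29.7 + (−28.7) = 11.8 dB.
Voltage ratio = 10^(11.8/20) = 3.89.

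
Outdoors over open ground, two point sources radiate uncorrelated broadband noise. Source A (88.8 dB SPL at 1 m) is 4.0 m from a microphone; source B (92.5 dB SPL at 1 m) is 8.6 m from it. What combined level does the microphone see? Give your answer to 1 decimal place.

78.5 dB SPL

At the listener: L_A = 88.8 − 20·log₁₀(4.0) = 76.76 dB; L_B = 92.5 − 20·log₁₀(8.6) = 73.81 dB.
Combined: 10·log₁₀(10^(76.76/10)+10^(73.81/10)) = 78.5 dB SPL.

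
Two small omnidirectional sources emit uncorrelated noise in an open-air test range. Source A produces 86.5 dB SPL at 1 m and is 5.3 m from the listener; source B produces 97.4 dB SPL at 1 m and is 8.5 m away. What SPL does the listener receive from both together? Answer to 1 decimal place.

79.6 dB SPL

At the listener: L_A = 86.5 − 20·log₁₀(5.3) = 72.01 dB; L_B = 97.4 − 20·log₁₀(8.5) = 78.81 dB.
Combined: 10·log₁₀(10^(72.01/10)+10^(78.81/10)) = 79.6 dB SPL.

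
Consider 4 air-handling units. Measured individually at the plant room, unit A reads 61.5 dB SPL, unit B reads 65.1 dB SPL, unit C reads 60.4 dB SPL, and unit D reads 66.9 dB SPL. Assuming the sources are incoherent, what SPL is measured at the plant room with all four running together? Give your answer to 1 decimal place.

70.3 dB SPL

Incoherent sources sum as intensities:
L_total = 10·log₁₀(10^(61.5/10) + 10^(65.1/10) + 10^(60.4/10) + 10^(66.9/10)) = 10·log₁₀(10640000) = 70.3 dB SPL.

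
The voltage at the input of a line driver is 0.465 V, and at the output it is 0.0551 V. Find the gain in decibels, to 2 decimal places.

Voltage is an amplitude quantity, so gain = 20·log₁₀(V_out/V_in).
20·log₁₀(0.0551/0.465) = 20·log₁₀(0.1185) = -18.53 dB.

-18.53 dB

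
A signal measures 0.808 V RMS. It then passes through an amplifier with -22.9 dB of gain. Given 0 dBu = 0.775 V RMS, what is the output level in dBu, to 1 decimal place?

-22.5 dBu

Input level: 20·log₁₀(0.808/0.775) = 0.36 dBu.
Output: 0.36 − 22.9 = -22.5 dBu.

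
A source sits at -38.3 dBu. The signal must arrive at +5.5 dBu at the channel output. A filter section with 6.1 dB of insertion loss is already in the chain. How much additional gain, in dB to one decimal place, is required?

49.9 dB

The required make-up gain is the shortfall in the dB sum.
G = +5.5 − (-38.3) + 6.1 = 49.9 dB.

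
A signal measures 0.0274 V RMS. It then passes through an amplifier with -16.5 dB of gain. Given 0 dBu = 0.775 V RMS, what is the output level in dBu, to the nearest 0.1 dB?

-45.5 dBu

Input level: 20·log₁₀(0.0274/0.775) = -29.03 dBu.
Output: -29.03 − 16.5 = -45.5 dBu.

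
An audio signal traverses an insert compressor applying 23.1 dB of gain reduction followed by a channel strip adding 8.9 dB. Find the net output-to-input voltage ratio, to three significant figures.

0.195

Net gain = (−23.1) + 8.9 = -14.2 dB.
Voltage ratio = 10^(-14.2/20) = 0.195.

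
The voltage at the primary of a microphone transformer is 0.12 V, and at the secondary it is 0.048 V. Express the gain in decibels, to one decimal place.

Voltage ratio → dB uses the 20·log₁₀ form:
20·log₁₀(0.048/0.12) = 20·log₁₀(0.4000) = -8.0 dB.

-8.0 dB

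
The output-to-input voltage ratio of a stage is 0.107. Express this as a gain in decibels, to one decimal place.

Voltage is an amplitude quantity, so gain = 20·log₁₀(V_out/V_in).
20·log₁₀(0.107) = -19.4 dB.

-19.4 dB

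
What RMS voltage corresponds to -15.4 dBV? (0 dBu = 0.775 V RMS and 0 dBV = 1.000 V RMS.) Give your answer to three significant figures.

0.170 V

V = 1.000 V × 10^(-15.4/20).
= 1.000 × 0.1698 = 0.170 V.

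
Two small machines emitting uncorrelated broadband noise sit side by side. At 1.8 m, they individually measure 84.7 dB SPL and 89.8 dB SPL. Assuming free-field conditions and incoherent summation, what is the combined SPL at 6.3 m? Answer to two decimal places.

80.09 dB SPL

Combined at 1.8 m: 10·log₁₀(10^(84.7/10)+10^(89.8/10)) = 90.969 dB SPL.
Then apply −20·log₁₀(6.3/1.8) = -10.881 dB → 80.09 dB SPL.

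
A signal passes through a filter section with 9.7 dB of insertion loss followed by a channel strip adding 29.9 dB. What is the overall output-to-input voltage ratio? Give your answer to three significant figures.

Net gain = (−9.7) + 29.9 = 20.2 dB.
Voltage ratio = 10^(20.2/20) = 10.2.

10.2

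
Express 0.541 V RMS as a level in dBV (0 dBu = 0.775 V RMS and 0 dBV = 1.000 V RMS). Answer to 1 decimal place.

dBV = 20·log₁₀(V / 1.000 V).
20·log₁₀(0.541/1.000) = -5.3 dBV.

-5.3 dBV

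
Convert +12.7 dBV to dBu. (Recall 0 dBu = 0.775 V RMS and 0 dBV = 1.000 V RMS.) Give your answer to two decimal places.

The offset between the scales is 20·log₁₀(0.775/1.000) = −2.214 dB.
So dBu = +12.7 + 2.214 = +14.91 dBu.

+14.91 dBu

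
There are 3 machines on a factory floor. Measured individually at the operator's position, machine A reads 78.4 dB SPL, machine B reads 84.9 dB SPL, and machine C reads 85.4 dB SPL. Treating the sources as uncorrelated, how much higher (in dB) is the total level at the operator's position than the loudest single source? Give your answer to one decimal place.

Uncorrelated sources add in intensity (power), not in dB.
L_total = 10·log₁₀(10^(78.4/10) + 10^(84.9/10) + 10^(85.4/10)) = 88.60 dB SPL.
Excess over the loudest (85.4 dB): 88.60 − 85.4 = 3.2 dB.

3.2 dB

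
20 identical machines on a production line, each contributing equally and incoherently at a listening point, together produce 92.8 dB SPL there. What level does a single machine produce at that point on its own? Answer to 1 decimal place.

79.8 dB SPL

20 equal incoherent sources add 10·log₁₀(20) = 13.01 dB over one source.
L_one = 92.8 − 13.01 = 79.8 dB SPL.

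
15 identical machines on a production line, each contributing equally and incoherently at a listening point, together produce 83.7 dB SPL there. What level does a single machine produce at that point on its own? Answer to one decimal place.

15 equal incoherent sources add 10·log₁₀(15) = 11.76 dB over one source.
L_one = 83.7 − 11.76 = 71.9 dB SPL.

71.9 dB SPL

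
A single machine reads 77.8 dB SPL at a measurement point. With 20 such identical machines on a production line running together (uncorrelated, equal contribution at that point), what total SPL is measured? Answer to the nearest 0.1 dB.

90.8 dB SPL

20 equal incoherent sources raise the level by 10·log₁₀(20) = 13.01 dB.
L_total = 77.8 + 13.01 = 90.8 dB SPL.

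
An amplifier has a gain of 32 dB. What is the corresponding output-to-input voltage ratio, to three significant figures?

Voltage ratio = 10^(dB/20).
10^(32/20) = 10^(1.600) = 39.8.

39.8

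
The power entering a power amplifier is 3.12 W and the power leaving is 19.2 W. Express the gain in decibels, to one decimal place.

7.9 dB

Power ratio → dB uses the 10·log₁₀ form:
10·log₁₀(19.2/3.12) = 10·log₁₀(6.154) = 7.9 dB.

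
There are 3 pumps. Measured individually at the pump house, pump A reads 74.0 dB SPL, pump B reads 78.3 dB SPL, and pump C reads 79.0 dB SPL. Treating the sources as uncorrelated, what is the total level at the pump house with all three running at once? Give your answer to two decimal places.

Add the sources as powers (linear), then convert back to dB:
L_total = 10·log₁₀(10^(74.0/10) + 10^(78.3/10) + 10^(79.0/10)) = 10·log₁₀(172200000) = 82.36 dB SPL.

82.36 dB SPL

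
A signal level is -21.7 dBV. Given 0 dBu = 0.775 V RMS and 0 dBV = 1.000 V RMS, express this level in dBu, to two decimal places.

The offset between the scales is 20·log₁₀(0.775/1.000) = −2.214 dB.
So dBu = -21.7 + 2.214 = -19.49 dBu.

-19.49 dBu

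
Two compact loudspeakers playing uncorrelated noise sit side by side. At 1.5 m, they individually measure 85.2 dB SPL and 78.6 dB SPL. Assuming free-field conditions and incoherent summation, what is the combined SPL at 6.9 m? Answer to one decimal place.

72.8 dB SPL

Combined at 1.5 m: 10·log₁₀(10^(85.2/10)+10^(78.6/10)) = 86.06 dB SPL.
Then apply −20·log₁₀(6.9/1.5) = -13.26 dB → 72.8 dB SPL.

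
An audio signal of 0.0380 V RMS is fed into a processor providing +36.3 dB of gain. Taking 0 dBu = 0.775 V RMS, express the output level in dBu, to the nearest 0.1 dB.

Input level: 20·log₁₀(0.0380/0.775) = -26.19 dBu.
Output: -26.19 + 36.3 = +10.1 dBu.

+10.1 dBu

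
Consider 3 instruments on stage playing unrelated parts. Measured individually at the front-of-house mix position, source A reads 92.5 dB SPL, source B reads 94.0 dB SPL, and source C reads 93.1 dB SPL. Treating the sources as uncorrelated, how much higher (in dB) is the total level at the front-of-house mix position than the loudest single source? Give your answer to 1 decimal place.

4.0 dB

Incoherent sources sum as intensities:
L_total = 10·log₁₀(10^(92.5/10) + 10^(94.0/10) + 10^(93.1/10)) = 98.02 dB SPL.
Excess over the loudest (94.0 dB): 98.02 − 94.0 = 4.0 dB.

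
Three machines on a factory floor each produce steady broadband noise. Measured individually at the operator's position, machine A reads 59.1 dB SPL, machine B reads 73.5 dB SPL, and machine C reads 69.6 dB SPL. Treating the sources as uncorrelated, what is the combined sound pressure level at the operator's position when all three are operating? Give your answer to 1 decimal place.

Uncorrelated sources add in intensity (power), not in dB.
L_total = 10·log₁₀(10^(59.1/10) + 10^(73.5/10) + 10^(69.6/10)) = 10·log₁₀(32320000) = 75.1 dB SPL.

75.1 dB SPL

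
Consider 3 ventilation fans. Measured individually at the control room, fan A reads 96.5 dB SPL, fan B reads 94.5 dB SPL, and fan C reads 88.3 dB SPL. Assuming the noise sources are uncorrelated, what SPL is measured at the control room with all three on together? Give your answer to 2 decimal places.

Uncorrelated sources add in intensity (power), not in dB.
L_total = 10·log₁₀(10^(96.5/10) + 10^(94.5/10) + 10^(88.3/10)) = 10·log₁₀(7961000000) = 99.01 dB SPL.

99.01 dB SPL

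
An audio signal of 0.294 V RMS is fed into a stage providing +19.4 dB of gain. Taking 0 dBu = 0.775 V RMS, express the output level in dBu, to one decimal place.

Input level: 20·log₁₀(0.294/0.775) = -8.42 dBu.
Output: -8.42 + 19.4 = +11.0 dBu.

+11.0 dBu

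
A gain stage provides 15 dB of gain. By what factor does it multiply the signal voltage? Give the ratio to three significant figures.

Voltage ratio = 10^(dB/20).
10^(15/20) = 10^(0.7500) = 5.62.

5.62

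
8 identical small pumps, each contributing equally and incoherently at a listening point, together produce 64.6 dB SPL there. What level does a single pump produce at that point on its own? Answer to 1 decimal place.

8 equal incoherent sources add 10·log₁₀(8) = 9.03 dB over one source.
L_one = 64.6 − 9.03 = 55.6 dB SPL.

55.6 dB SPL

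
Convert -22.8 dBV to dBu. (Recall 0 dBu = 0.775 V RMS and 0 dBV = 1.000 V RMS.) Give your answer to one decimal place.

The offset between the scales is 20·log₁₀(0.775/1.000) = −2.214 dB.
So dBu = -22.8 + 2.214 = -20.6 dBu.

-20.6 dBu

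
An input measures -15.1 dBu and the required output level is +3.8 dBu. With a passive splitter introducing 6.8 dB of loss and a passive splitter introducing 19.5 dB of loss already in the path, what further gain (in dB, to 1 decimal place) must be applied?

45.2 dB

The required make-up gain is the shortfall in the dB sum.
G = +3.8 − (-15.1) + 6.8 + 19.5 = 45.2 dB.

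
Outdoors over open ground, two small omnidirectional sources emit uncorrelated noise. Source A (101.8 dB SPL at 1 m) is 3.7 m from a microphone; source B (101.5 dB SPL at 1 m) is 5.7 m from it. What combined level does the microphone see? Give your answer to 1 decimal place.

At the listener: L_A = 101.8 − 20·log₁₀(3.7) = 90.44 dB; L_B = 101.5 − 20·log₁₀(5.7) = 86.38 dB.
Combined: 10·log₁₀(10^(90.44/10)+10^(86.38/10)) = 91.9 dB SPL.

91.9 dB SPL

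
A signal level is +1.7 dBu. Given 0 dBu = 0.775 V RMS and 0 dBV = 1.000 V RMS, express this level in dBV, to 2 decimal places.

The offset between the scales is 20·log₁₀(0.775/1.000) = −2.214 dB.
So dBV = +1.7 − 2.214 = -0.51 dBV.

-0.51 dBV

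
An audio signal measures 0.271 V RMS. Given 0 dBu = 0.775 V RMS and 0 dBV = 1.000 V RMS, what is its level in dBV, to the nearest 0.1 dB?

dBV = 20·log₁₀(V / 1.000 V).
20·log₁₀(0.271/1.000) = -11.3 dBV.

-11.3 dBV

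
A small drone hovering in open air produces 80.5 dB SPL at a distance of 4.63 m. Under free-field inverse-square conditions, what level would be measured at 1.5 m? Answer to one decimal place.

Inverse-square spreading gives ΔL = −20·log₁₀(d₂/d₁).
ΔL = −20·log₁₀(1.5/4.63) = 9.79 dB, so L₂ = 80.5 + (9.79) = 90.3 dB SPL.

90.3 dB SPL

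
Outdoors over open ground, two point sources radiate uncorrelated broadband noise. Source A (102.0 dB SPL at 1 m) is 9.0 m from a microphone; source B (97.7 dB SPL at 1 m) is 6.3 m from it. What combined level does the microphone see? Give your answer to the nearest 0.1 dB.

At the listener: L_A = 102.0 − 20·log₁₀(9.0) = 82.92 dB; L_B = 97.7 − 20·log₁₀(6.3) = 81.71 dB.
Combined: 10·log₁₀(10^(82.92/10)+10^(81.71/10)) = 85.4 dB SPL.

85.4 dB SPL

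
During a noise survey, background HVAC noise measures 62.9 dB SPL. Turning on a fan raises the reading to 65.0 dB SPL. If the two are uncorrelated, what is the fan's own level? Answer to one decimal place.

Remove the background by subtracting linear intensities:
L_src = 10·log₁₀(10^(65.0/10) − 10^(62.9/10)) = 10·log₁₀(1212000) = 60.8 dB SPL.

60.8 dB SPL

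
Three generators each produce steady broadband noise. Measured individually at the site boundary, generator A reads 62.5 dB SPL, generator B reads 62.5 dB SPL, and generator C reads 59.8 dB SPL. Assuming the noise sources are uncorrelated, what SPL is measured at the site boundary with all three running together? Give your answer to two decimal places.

66.54 dB SPL

Incoherent sources sum as intensities:
L_total = 10·log₁₀(10^(62.5/10) + 10^(62.5/10) + 10^(59.8/10)) = 10·log₁₀(4512000) = 66.54 dB SPL.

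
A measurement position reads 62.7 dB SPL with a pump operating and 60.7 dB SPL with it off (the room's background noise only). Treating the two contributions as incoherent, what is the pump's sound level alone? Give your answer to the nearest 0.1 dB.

Subtract intensities: L_src = 10·log₁₀(10^(L_total/10) − 10^(L_bg/10)).
L_src = 10·log₁₀(10^(62.7/10) − 10^(60.7/10)) = 10·log₁₀(687200) = 58.4 dB SPL.

58.4 dB SPL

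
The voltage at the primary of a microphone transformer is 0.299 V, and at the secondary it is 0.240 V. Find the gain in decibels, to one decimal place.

For a voltage ratio, dB = 20·log₁₀(V₂/V₁).
20·log₁₀(0.240/0.299) = 20·log₁₀(0.8027) = -1.9 dB.

-1.9 dB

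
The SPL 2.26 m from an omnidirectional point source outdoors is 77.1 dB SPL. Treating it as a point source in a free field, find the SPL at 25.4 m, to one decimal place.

Inverse-square spreading gives ΔL = −20·log₁₀(d₂/d₁).
ΔL = −20·log₁₀(25.4/2.26) = -21.01 dB, so L₂ = 77.1 + (-21.01) = 56.1 dB SPL.

56.1 dB SPL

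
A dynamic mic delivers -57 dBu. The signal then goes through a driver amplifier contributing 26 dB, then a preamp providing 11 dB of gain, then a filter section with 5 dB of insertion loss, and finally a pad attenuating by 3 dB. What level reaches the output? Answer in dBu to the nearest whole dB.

In dB, series stages simply add:
-57 + 26 + 11 − 5 − 3 = -28 dBu.

-28 dBu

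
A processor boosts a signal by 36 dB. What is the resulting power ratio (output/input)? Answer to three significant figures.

Power ratio = 10^(dB/10).
10^(36/10) = 10^(3.600) = 3980.

3980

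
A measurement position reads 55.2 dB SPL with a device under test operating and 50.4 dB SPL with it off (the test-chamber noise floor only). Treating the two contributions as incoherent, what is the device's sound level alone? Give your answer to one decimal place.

53.5 dB SPL

Subtract intensities: L_src = 10·log₁₀(10^(L_total/10) − 10^(L_bg/10)).
L_src = 10·log₁₀(10^(55.2/10) − 10^(50.4/10)) = 10·log₁₀(221500) = 53.5 dB SPL.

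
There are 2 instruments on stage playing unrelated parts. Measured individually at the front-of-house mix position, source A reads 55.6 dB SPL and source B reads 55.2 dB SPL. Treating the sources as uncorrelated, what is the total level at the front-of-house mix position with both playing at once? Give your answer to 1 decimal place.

Uncorrelated sources add in intensity (power), not in dB.
L_total = 10·log₁₀(10^(55.6/10) + 10^(55.2/10)) = 10·log₁₀(694200) = 58.4 dB SPL.

58.4 dB SPL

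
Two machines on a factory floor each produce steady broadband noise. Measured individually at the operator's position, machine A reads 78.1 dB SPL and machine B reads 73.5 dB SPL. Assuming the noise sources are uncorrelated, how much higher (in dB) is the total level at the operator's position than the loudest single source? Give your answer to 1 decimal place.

1.3 dB

Uncorrelated sources add in intensity (power), not in dB.
L_total = 10·log₁₀(10^(78.1/10) + 10^(73.5/10)) = 79.39 dB SPL.
Excess over the loudest (78.1 dB): 79.39 − 78.1 = 1.3 dB.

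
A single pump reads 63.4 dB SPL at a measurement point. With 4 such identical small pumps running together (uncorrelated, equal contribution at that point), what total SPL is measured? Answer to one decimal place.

69.4 dB SPL

4 equal incoherent sources raise the level by 10·log₁₀(4) = 6.02 dB.
L_total = 63.4 + 6.02 = 69.4 dB SPL.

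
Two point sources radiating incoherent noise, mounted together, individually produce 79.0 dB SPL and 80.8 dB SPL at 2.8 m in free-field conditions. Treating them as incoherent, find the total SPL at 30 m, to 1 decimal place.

Combined at 2.8 m: 10·log₁₀(10^(79.0/10)+10^(80.8/10)) = 83.00 dB SPL.
Then apply −20·log₁₀(30/2.8) = -20.60 dB → 62.4 dB SPL.

62.4 dB SPL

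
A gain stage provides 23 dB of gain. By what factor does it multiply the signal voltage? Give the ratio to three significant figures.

Voltage ratio = 10^(dB/20).
10^(23/20) = 10^(1.150) = 14.1.

14.1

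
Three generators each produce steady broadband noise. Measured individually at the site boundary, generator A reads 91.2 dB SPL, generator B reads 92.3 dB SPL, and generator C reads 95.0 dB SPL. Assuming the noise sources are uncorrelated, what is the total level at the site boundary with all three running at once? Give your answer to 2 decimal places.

Uncorrelated sources add in intensity (power), not in dB.
L_total = 10·log₁₀(10^(91.2/10) + 10^(92.3/10) + 10^(95.0/10)) = 10·log₁₀(6179000000) = 97.91 dB SPL.

97.91 dB SPL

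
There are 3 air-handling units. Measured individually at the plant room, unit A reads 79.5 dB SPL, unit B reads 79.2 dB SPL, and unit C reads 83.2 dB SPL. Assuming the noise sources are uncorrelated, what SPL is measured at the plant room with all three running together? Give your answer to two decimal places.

Uncorrelated sources add in intensity (power), not in dB.
L_total = 10·log₁₀(10^(79.5/10) + 10^(79.2/10) + 10^(83.2/10)) = 10·log₁₀(381200000) = 85.81 dB SPL.

85.81 dB SPL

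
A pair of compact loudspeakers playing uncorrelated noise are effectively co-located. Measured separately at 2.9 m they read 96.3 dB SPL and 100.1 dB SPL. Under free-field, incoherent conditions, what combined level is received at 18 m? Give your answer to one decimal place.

Combined at 2.9 m: 10·log₁₀(10^(96.3/10)+10^(100.1/10)) = 101.61 dB SPL.
Then apply −20·log₁₀(18/2.9) = -15.86 dB → 85.8 dB SPL.

85.8 dB SPL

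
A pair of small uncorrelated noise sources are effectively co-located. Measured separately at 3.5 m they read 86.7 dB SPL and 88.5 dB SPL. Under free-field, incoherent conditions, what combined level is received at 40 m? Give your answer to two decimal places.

69.54 dB SPL

Combined at 3.5 m: 10·log₁₀(10^(86.7/10)+10^(88.5/10)) = 90.703 dB SPL.
Then apply −20·log₁₀(40/3.5) = -21.160 dB → 69.54 dB SPL.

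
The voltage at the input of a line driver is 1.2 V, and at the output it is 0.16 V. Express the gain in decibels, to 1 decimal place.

-17.5 dB

Voltage is an amplitude quantity, so gain = 20·log₁₀(V_out/V_in).
20·log₁₀(0.16/1.2) = 20·log₁₀(0.1333) = -17.5 dB.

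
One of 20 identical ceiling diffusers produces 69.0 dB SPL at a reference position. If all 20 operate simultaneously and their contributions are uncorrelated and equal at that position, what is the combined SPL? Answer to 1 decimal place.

20 equal incoherent sources raise the level by 10·log₁₀(20) = 13.01 dB.
L_total = 69.0 + 13.01 = 82.0 dB SPL.

82.0 dB SPL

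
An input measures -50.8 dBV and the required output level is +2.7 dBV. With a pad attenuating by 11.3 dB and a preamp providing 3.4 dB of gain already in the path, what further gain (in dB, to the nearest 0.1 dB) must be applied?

61.4 dB

The required make-up gain is the shortfall in the dB sum.
G = +2.7 − (-50.8) + 11.3 − 3.4 = 61.4 dB.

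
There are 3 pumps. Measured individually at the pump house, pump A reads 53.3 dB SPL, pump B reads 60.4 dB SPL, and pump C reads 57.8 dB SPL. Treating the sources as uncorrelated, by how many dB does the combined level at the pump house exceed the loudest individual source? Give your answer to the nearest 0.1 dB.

Uncorrelated sources add in intensity (power), not in dB.
L_total = 10·log₁₀(10^(53.3/10) + 10^(60.4/10) + 10^(57.8/10)) = 62.82 dB SPL.
Excess over the loudest (60.4 dB): 62.82 − 60.4 = 2.4 dB.

2.4 dB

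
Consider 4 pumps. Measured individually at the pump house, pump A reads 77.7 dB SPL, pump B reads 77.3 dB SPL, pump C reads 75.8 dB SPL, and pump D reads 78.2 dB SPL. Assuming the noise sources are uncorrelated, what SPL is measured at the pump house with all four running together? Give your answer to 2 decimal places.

Uncorrelated sources add in intensity (power), not in dB.
L_total = 10·log₁₀(10^(77.7/10) + 10^(77.3/10) + 10^(75.8/10) + 10^(78.2/10)) = 10·log₁₀(216700000) = 83.36 dB SPL.

83.36 dB SPL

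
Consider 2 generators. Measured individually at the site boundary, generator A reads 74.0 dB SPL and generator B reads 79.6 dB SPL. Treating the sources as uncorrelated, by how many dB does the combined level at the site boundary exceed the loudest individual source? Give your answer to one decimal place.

Incoherent sources sum as intensities:
L_total = 10·log₁₀(10^(74.0/10) + 10^(79.6/10)) = 80.66 dB SPL.
Excess over the loudest (79.6 dB): 80.66 − 79.6 = 1.1 dB.

1.1 dB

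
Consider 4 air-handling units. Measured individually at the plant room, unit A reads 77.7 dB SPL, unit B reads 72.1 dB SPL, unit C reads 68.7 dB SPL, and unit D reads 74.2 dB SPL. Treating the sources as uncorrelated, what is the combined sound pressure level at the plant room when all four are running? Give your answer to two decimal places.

80.37 dB SPL

Uncorrelated sources add in intensity (power), not in dB.
L_total = 10·log₁₀(10^(77.7/10) + 10^(72.1/10) + 10^(68.7/10) + 10^(74.2/10)) = 10·log₁₀(108800000) = 80.37 dB SPL.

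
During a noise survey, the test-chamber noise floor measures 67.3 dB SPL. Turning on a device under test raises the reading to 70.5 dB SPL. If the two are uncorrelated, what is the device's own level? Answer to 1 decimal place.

67.7 dB SPL

Background correction is a power subtraction:
L_src = 10·log₁₀(10^(70.5/10) − 10^(67.3/10)) = 10·log₁₀(5850000) = 67.7 dB SPL.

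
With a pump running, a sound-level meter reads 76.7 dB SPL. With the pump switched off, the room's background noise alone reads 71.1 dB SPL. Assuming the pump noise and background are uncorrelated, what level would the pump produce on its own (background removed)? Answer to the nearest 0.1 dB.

Subtract intensities: L_src = 10·log₁₀(10^(L_total/10) − 10^(L_bg/10)).
L_src = 10·log₁₀(10^(76.7/10) − 10^(71.1/10)) = 10·log₁₀(33890000) = 75.3 dB SPL.

75.3 dB SPL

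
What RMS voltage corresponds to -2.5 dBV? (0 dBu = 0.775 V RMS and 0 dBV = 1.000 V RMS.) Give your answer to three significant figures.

V = 1.000 V × 10^(-2.5/20).
= 1.000 × 0.7499 = 0.750 V.

0.750 V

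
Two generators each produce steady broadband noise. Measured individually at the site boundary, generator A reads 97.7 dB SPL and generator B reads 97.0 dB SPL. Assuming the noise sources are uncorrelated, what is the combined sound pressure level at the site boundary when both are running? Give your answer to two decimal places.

Uncorrelated sources add in intensity (power), not in dB.
L_total = 10·log₁₀(10^(97.7/10) + 10^(97.0/10)) = 10·log₁₀(10900000000) = 100.37 dB SPL.

100.37 dB SPL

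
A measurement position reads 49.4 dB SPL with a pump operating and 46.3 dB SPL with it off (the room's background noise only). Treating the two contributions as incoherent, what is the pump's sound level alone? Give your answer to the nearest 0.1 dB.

46.5 dB SPL

Background correction is a power subtraction:
L_src = 10·log₁₀(10^(49.4/10) − 10^(46.3/10)) = 10·log₁₀(44440) = 46.5 dB SPL.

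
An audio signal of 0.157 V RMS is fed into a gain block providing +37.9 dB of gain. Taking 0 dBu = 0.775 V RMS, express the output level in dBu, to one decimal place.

Input level: 20·log₁₀(0.157/0.775) = -13.87 dBu.
Output: -13.87 + 37.9 = +24.0 dBu.

+24.0 dBu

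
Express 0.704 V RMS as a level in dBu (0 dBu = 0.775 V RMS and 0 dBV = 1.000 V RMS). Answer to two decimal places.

dBu = 20·log₁₀(V / 0.775 V).
20·log₁₀(0.704/0.775) = -0.83 dBu.

-0.83 dBu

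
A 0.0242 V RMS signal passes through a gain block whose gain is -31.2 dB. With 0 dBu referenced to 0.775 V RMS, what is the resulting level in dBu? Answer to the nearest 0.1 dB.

Input level: 20·log₁₀(0.0242/0.775) = -30.11 dBu.
Output: -30.11 − 31.2 = -61.3 dBu.

-61.3 dBu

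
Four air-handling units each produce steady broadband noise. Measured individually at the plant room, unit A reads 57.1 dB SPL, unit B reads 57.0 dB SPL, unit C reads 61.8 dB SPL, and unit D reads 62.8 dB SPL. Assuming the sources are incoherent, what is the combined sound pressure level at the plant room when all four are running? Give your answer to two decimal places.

66.47 dB SPL

Add the sources as powers (linear), then convert back to dB:
L_total = 10·log₁₀(10^(57.1/10) + 10^(57.0/10) + 10^(61.8/10) + 10^(62.8/10)) = 10·log₁₀(4433000) = 66.47 dB SPL.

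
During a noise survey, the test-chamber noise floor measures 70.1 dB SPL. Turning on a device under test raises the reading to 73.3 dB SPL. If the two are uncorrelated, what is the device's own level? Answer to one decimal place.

70.5 dB SPL

Background correction is a power subtraction:
L_src = 10·log₁₀(10^(73.3/10) − 10^(70.1/10)) = 10·log₁₀(11150000) = 70.5 dB SPL.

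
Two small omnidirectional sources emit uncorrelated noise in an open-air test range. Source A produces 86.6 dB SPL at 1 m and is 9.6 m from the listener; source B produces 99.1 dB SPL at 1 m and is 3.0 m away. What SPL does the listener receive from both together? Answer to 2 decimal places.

89.58 dB SPL

At the listener: L_A = 86.6 − 20·log₁₀(9.6) = 66.955 dB; L_B = 99.1 − 20·log₁₀(3.0) = 89.558 dB.
Combined: 10·log₁₀(10^(66.955/10)+10^(89.558/10)) = 89.58 dB SPL.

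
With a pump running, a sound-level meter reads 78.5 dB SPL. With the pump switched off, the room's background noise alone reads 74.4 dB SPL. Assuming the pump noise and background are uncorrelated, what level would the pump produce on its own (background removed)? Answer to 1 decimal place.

Background correction is a power subtraction:
L_src = 10·log₁₀(10^(78.5/10) − 10^(74.4/10)) = 10·log₁₀(43250000) = 76.4 dB SPL.

76.4 dB SPL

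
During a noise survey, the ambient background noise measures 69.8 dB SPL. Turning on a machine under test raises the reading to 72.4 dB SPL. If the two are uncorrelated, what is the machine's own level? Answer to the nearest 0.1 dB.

68.9 dB SPL

Background correction is a power subtraction:
L_src = 10·log₁₀(10^(72.4/10) − 10^(69.8/10)) = 10·log₁₀(7828000) = 68.9 dB SPL.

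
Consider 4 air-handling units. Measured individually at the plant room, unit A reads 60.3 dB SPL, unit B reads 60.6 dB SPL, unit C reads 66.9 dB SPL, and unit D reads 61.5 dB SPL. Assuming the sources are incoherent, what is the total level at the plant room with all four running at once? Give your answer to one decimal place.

Add the sources as powers (linear), then convert back to dB:
L_total = 10·log₁₀(10^(60.3/10) + 10^(60.6/10) + 10^(66.9/10) + 10^(61.5/10)) = 10·log₁₀(8530000) = 69.3 dB SPL.

69.3 dB SPL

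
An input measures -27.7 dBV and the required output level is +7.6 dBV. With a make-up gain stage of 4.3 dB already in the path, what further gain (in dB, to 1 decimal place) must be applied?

31.0 dB

The required make-up gain is the shortfall in the dB sum.
G = +7.6 − (-27.7) − 4.3 = 31.0 dB.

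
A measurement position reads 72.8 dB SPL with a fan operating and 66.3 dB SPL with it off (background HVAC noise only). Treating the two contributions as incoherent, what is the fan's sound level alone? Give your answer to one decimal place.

71.7 dB SPL

Background correction is a power subtraction:
L_src = 10·log₁₀(10^(72.8/10) − 10^(66.3/10)) = 10·log₁₀(14790000) = 71.7 dB SPL.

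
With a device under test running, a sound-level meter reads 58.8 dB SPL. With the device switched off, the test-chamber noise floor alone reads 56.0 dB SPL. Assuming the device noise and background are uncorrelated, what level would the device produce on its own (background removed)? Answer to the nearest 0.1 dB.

55.6 dB SPL

Subtract intensities: L_src = 10·log₁₀(10^(L_total/10) − 10^(L_bg/10)).
L_src = 10·log₁₀(10^(58.8/10) − 10^(56.0/10)) = 10·log₁₀(360500) = 55.6 dB SPL.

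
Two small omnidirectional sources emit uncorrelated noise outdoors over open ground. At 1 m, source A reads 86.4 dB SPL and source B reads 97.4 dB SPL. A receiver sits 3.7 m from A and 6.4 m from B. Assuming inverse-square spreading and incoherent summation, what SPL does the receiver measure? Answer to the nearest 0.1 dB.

82.2 dB SPL

At the listener: L_A = 86.4 − 20·log₁₀(3.7) = 75.04 dB; L_B = 97.4 − 20·log₁₀(6.4) = 81.28 dB.
Combined: 10·log₁₀(10^(75.04/10)+10^(81.28/10)) = 82.2 dB SPL.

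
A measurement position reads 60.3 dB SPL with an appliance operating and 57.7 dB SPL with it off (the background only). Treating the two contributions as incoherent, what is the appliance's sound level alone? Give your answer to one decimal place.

Remove the background by subtracting linear intensities:
L_src = 10·log₁₀(10^(60.3/10) − 10^(57.7/10)) = 10·log₁₀(482700) = 56.8 dB SPL.

56.8 dB SPL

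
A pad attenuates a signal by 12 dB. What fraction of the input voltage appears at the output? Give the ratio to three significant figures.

Voltage ratio = 10^(dB/20).
10^(-12/20) = 10^(-0.6000) = 0.251.

0.251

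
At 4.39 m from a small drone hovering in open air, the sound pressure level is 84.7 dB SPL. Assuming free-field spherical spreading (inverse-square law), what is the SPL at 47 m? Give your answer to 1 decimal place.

64.1 dB SPL

Inverse-square spreading gives ΔL = −20·log₁₀(d₂/d₁).
ΔL = −20·log₁₀(47/4.39) = -20.59 dB, so L₂ = 84.7 + (-20.59) = 64.1 dB SPL.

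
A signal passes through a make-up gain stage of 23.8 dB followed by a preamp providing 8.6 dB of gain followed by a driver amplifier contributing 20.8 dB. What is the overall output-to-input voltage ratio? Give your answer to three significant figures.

457

Net gain = 23.8 + 8.6 + 20.8 = 53.2 dB.
Voltage ratio = 10^(53.2/20) = 457.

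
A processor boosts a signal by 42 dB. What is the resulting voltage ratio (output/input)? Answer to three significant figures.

126

Voltage ratio = 10^(dB/20).
10^(42/20) = 10^(2.100) = 126.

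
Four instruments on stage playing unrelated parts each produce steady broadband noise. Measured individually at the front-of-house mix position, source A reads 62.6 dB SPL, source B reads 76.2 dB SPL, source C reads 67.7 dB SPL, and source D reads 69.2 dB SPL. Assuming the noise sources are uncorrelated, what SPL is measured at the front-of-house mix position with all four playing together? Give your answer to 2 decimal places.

77.61 dB SPL

Uncorrelated sources add in intensity (power), not in dB.
L_total = 10·log₁₀(10^(62.6/10) + 10^(76.2/10) + 10^(67.7/10) + 10^(69.2/10)) = 10·log₁₀(57710000) = 77.61 dB SPL.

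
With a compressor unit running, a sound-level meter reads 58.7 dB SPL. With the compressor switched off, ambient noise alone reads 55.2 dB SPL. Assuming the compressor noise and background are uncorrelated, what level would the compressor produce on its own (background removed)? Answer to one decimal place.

56.1 dB SPL

Background correction is a power subtraction:
L_src = 10·log₁₀(10^(58.7/10) − 10^(55.2/10)) = 10·log₁₀(410200) = 56.1 dB SPL.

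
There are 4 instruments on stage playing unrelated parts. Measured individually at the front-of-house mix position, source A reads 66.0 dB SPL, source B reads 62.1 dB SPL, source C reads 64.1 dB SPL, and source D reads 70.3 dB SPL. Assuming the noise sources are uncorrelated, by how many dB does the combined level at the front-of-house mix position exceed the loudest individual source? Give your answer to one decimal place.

Incoherent sources sum as intensities:
L_total = 10·log₁₀(10^(66.0/10) + 10^(62.1/10) + 10^(64.1/10) + 10^(70.3/10)) = 72.76 dB SPL.
Excess over the loudest (70.3 dB): 72.76 − 70.3 = 2.5 dB.

2.5 dB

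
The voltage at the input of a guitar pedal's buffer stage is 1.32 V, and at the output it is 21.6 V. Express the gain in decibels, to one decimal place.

24.3 dB

Voltage ratio → dB uses the 20·log₁₀ form:
20·log₁₀(21.6/1.32) = 20·log₁₀(16.36) = 24.3 dB.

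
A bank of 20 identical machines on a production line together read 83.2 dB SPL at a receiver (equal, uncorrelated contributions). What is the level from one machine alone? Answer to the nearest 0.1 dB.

20 equal incoherent sources add 10·log₁₀(20) = 13.01 dB over one source.
L_one = 83.2 − 13.01 = 70.2 dB SPL.

70.2 dB SPL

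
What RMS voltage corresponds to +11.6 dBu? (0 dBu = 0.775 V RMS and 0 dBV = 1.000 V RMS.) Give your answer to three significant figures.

V = 0.775 V × 10^(+11.6/20).
= 0.775 × 3.802 = 2.95 V.

2.95 V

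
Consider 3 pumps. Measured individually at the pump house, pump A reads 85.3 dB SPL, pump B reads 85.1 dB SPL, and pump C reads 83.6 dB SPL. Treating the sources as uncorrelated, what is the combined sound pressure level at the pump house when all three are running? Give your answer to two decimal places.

Add the sources as powers (linear), then convert back to dB:
L_total = 10·log₁₀(10^(85.3/10) + 10^(85.1/10) + 10^(83.6/10)) = 10·log₁₀(891500000) = 89.50 dB SPL.

89.50 dB SPL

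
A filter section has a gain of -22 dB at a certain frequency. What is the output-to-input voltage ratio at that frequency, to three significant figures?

Voltage ratio = 10^(dB/20).
10^(-22/20) = 10^(-1.100) = 0.0794.

0.0794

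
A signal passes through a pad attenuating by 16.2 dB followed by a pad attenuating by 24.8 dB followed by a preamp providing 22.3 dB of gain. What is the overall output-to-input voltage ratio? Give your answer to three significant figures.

Net gain = (−16.2) + (−24.8) + 22.3 = -18.7 dB.
Voltage ratio = 10^(-18.7/20) = 0.116.

0.116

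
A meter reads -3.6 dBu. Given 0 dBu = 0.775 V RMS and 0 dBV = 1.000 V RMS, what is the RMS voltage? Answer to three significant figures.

0.512 V

V = 0.775 V × 10^(-3.6/20).
= 0.775 × 0.6607 = 0.512 V.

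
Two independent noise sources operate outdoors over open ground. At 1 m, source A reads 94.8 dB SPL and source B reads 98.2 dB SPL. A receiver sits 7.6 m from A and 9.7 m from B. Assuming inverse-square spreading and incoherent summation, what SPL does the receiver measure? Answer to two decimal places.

At the listener: L_A = 94.8 − 20·log₁₀(7.6) = 77.184 dB; L_B = 98.2 − 20·log₁₀(9.7) = 78.465 dB.
Combined: 10·log₁₀(10^(77.184/10)+10^(78.465/10)) = 80.88 dB SPL.

80.88 dB SPL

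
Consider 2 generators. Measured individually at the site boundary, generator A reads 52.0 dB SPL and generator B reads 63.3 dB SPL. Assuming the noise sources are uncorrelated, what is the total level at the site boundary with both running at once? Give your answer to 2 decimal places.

63.61 dB SPL

Uncorrelated sources add in intensity (power), not in dB.
L_total = 10·log₁₀(10^(52.0/10) + 10^(63.3/10)) = 10·log₁₀(2296000) = 63.61 dB SPL.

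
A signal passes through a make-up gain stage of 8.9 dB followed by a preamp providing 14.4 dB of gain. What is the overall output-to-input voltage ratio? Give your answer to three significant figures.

Net gain = 8.9 + 14.4 = 23.3 dB.
Voltage ratio = 10^(23.3/20) = 14.6.

14.6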